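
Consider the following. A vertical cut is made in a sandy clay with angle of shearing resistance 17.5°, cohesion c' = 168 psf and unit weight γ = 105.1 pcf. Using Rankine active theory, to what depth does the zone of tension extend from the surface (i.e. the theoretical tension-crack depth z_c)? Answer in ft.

4.36 ft

K_a = tan²(45° − 17.5°/2) = 0.5376; √K_a = 0.7332.
The active pressure is zero where K_a γ z = 2c√K_a, so z_c = 2c/(γ√K_a) = 2×168/(105.1×0.7332) = 4.360 ft.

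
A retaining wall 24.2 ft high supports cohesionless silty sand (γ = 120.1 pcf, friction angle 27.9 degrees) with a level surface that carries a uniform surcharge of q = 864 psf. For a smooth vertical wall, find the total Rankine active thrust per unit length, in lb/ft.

K_a = tan²(45° − φ/2) = 0.3625.
Soil triangle: ½ K_a γ H² = 0.5×0.3625×120.1×24.2² = 12750 lb/ft.
Surcharge rectangle: K_a q H = 0.3625×864×24.2 = 7579 lb/ft.
Total = 12750 + 7579 = 20330 lb/ft.

20300 lb/ft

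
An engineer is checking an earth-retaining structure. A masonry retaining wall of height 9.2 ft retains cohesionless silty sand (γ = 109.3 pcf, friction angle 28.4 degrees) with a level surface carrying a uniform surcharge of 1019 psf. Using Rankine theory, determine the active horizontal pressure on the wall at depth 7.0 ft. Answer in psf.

634 psf

K_a = (1 − sin φ)/(1 + sin φ) = 0.3554.
σ_v = γz + q = 109.3 × 7.0 + 1019 = 1784 psf.
σ_h = K_a σ_v = 0.3554 × 1784 = 634.0 psf.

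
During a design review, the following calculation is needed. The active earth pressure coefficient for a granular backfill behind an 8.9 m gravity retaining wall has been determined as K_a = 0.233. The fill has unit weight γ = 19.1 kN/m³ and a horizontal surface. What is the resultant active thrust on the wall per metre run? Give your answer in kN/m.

176 kN/m

P = ½ K_a γ H² = 0.5 × 0.233 × 19.1 × 8.9² = 176.3 kN/m.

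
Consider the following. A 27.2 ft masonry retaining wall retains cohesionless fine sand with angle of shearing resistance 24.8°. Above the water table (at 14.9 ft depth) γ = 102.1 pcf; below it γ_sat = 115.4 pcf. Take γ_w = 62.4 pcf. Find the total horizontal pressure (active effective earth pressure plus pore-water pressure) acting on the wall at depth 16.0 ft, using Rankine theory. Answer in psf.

K_a = (1 − sin φ)/(1 + sin φ) = 0.4090.
γ' = 115.4 − 62.4 = 53.00 pcf.
Effective vertical stress at 16.0 ft: σ'_v = 102.1×14.9 + 53.00×1.10 = 1580 psf.
σ'_h = K_a σ'_v = 0.4090 × 1580 = 646.0 psf; u = γ_w × 1.10 = 68.64 psf.
Total σ_h = 646.0 + 68.64 = 714.7 psf.

715 psf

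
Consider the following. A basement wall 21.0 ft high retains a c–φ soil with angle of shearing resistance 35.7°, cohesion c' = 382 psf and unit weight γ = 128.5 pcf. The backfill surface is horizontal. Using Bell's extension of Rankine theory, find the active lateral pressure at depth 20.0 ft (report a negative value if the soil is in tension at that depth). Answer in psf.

K_a = (1 − sin φ)/(1 + sin φ) = 0.2630.
σ_a = K_a γ z − 2c√K_a = 0.2630×128.5×20.0 − 2×382×0.5128 = 284.1 psf.

284 psf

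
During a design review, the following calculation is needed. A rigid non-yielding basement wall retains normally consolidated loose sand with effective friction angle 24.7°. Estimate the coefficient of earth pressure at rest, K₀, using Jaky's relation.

0.582

K₀ = 1 − sin φ' = 1 − sin 24.7° = 0.5821.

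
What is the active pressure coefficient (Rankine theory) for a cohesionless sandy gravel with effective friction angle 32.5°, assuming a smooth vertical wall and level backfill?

K_a = (1 − sin φ)/(1 + sin φ) = (1 − sin 32.5°)/(1 + sin 32.5°) = 0.3010.

0.301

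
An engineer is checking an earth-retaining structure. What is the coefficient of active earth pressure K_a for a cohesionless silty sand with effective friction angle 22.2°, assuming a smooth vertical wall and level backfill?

0.452

K_a = tan²(45° − φ/2) = tan²(33.90°) = 0.4515.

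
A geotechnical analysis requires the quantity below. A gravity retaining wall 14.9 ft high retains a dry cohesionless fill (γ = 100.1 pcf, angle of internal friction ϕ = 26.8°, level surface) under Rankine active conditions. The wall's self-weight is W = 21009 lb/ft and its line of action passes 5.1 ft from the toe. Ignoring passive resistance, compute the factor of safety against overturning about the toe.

K_a = tan²(45° − 26.8°/2) = 0.3785.
P_a = ½K_aγH² = 0.5×0.3785×100.1×14.9² = 4205 lb/ft, acting at H/3 = 4.967 ft above the base.
Overturning moment M_o = P_a × H/3 = 4205 × 4.967 = 20890.
Resisting moment M_r = W × 5.1 = 21009 × 5.1 = 107100.
FS_overturning = M_r/M_o = 107100/20890 = 5.130.

5.13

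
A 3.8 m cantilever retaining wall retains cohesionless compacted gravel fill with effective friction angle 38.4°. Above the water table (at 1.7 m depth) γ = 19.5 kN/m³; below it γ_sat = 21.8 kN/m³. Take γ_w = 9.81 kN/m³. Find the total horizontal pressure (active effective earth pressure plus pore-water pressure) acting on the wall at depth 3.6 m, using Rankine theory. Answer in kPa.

K_a = (1 − sin φ)/(1 + sin φ) = 0.2337.
γ' = 21.8 − 9.81 = 11.99 kN/m³.
Effective vertical stress at 3.6 m: σ'_v = 19.5×1.7 + 11.99×1.90 = 55.93 kPa.
σ'_h = K_a σ'_v = 0.2337 × 55.93 = 13.07 kPa; u = γ_w × 1.90 = 18.64 kPa.
Total σ_h = 13.07 + 18.64 = 31.71 kPa.

31.7 kPa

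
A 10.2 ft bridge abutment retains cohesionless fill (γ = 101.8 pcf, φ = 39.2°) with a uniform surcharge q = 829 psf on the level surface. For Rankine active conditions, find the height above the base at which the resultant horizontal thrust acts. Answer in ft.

4.45 ft

K_a = 0.2255.
Triangular part P₁ = ½K_aγH² = 1194 at H/3 = 3.400 ft; rectangular part P₂ = K_a q H = 1907 at H/2 = 5.100 ft.
ȳ = (P₁·3.400 + P₂·5.100)/(P₁+P₂) = 4.445 ft.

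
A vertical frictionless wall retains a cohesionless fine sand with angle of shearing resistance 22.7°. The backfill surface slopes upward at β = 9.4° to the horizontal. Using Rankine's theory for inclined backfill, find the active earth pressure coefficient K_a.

0.470

K_a = cos β · (cos β − √(cos²β − cos²φ)) / (cos β + √(cos²β − cos²φ)).
cos β = 0.9866, cos φ = 0.9225, √(cos²β − cos²φ) = 0.3496.
K_a = 0.9866 × (0.9866 − 0.3496)/(0.9866 + 0.3496) = 0.4703.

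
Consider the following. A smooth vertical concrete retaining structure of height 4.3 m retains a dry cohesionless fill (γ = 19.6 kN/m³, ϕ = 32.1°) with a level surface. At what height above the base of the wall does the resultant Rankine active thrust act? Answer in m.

K_a = 0.3060.
The pressure distribution is triangular, so the resultant acts at H/3 above the base = 4.3/3 = 1.433 m.

1.43 m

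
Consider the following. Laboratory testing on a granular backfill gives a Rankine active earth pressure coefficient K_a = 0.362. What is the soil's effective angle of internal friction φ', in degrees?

27.9°

K_a = tan²(45° − φ/2) ⇒ 45° − φ/2 = arctan(√0.362) = 31.03°.
φ = 2(45° − 31.03°) = 27.93°.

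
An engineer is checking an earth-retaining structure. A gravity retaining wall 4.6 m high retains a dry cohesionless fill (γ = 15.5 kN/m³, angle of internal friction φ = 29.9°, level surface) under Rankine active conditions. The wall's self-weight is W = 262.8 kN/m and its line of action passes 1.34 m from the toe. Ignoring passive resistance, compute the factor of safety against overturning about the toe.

4.18

K_a = tan²(45° − 29.9°/2) = 0.3347.
P_a = ½K_aγH² = 0.5×0.3347×15.5×4.6² = 54.88 kN/m, acting at H/3 = 1.533 m above the base.
Overturning moment M_o = P_a × H/3 = 54.88 × 1.533 = 84.16.
Resisting moment M_r = W × 1.34 = 262.8 × 1.34 = 352.2.
FS_overturning = M_r/M_o = 352.2/84.16 = 4.185.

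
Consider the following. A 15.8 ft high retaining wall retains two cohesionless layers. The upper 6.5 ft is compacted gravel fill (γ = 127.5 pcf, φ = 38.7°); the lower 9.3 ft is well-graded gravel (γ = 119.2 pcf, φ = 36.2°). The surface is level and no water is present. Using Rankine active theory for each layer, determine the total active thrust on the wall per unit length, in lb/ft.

K_a1 = tan²(45°−38.7°/2) = 0.2306; K_a2 = tan²(45°−36.2°/2) = 0.2574.
Layer 1: σ at base = K_a1 γ₁ h₁ = 191.1 psf; P₁ = ½×191.1×6.5 = 621.1.
Layer 2: σ_v at top = γ₁h₁ = 828.8; σ_h top = K_a2×828.8 = 213.3; σ_h base = K_a2×(828.8+119.2×9.3) = 498.6.
P₂ = ½(213.3+498.6)×9.3 = 3311. Total P_a = 621.1+3311 = 3932 lb/ft.

3930 lb/ft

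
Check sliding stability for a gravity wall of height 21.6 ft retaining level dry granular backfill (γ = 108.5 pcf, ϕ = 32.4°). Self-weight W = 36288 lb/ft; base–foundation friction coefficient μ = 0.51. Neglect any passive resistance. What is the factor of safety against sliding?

2.42

K_a = tan²(45° − 32.4°/2) = 0.3022.
P_a = ½K_aγH² = 0.5×0.3022×108.5×21.6² = 7650 lb/ft, acting at H/3 = 7.200 ft above the base.
FS_sliding = μW / P_a = 0.51×36288 / 7650 = 2.419.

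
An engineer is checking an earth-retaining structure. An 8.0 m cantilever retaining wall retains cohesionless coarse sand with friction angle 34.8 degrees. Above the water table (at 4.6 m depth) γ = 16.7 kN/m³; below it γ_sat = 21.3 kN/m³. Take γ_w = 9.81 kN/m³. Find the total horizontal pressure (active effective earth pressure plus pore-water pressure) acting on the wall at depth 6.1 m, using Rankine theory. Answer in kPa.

40.4 kPa

K_a = (1 − sin φ)/(1 + sin φ) = 0.2733.
γ' = 21.3 − 9.81 = 11.49 kN/m³.
Effective vertical stress at 6.1 m: σ'_v = 16.7×4.6 + 11.49×1.50 = 94.05 kPa.
σ'_h = K_a σ'_v = 0.2733 × 94.05 = 25.71 kPa; u = γ_w × 1.50 = 14.71 kPa.
Total σ_h = 25.71 + 14.71 = 40.42 kPa.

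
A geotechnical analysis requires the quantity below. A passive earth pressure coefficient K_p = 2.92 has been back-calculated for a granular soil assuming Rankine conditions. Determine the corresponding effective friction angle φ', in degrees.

29.3°

K_p = (1+sin φ)/(1−sin φ) ⇒ sin φ = (K_p − 1)/(K_p + 1) = 0.4898.
φ = arcsin(0.4898) = 29.33°.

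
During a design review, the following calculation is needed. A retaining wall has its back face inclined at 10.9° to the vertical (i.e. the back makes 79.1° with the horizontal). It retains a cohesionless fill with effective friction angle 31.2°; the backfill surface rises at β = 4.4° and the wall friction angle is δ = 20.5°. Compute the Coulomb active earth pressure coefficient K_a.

K_a = sin²(α+φ) / [sin²α · sin(α−δ) · (1 + √{sin(φ+δ)sin(φ−β) / (sin(α−δ)sin(α+β))})²].
With α = 79.1°, φ = 31.2°, δ = 20.5°, β = 4.4°: K_a = 0.3945.

0.395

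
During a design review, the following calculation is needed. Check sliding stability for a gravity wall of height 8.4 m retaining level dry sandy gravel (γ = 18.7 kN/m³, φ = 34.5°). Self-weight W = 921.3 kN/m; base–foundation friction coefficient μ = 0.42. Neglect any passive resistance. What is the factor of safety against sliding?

K_a = tan²(45° − 34.5°/2) = 0.2768.
P_a = ½K_aγH² = 0.5×0.2768×18.7×8.4² = 182.6 kN/m, acting at H/3 = 2.800 m above the base.
FS_sliding = μW / P_a = 0.42×921.3 / 182.6 = 2.119.

2.12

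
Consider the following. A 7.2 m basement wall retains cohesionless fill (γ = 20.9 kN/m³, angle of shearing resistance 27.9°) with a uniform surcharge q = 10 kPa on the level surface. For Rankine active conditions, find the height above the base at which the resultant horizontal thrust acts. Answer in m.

K_a = 0.3625.
Triangular part P₁ = ½K_aγH² = 196.4 at H/3 = 2.400 m; rectangular part P₂ = K_a q H = 26.10 at H/2 = 3.600 m.
ȳ = (P₁·2.400 + P₂·3.600)/(P₁+P₂) = 2.541 m.

2.54 m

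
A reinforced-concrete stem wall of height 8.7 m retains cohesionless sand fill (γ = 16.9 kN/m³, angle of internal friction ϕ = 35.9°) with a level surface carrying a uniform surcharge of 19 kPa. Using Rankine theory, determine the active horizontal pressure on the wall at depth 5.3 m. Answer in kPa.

28.3 kPa

K_a = (1 − sin φ)/(1 + sin φ) = 0.2607.
σ_v = γz + q = 16.9 × 5.3 + 19 = 108.6 kPa.
σ_h = K_a σ_v = 0.2607 × 108.6 = 28.31 kPa.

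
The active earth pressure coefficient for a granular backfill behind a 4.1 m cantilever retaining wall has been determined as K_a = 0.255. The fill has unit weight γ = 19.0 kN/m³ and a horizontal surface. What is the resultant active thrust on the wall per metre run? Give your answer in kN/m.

40.7 kN/m

P = ½ K_a γ H² = 0.5 × 0.255 × 19.0 × 4.1² = 40.72 kN/m.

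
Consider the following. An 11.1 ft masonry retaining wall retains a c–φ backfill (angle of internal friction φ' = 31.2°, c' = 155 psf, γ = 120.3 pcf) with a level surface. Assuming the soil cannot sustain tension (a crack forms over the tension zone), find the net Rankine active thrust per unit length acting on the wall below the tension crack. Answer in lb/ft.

K_a = 0.3175; √K_a = 0.5635.
Tension-crack depth z_c = 2c/(γ√K_a) = 2×155/(120.3×0.5635) = 4.573 ft.
σ_a at base = K_a γ H − 2c√K_a = 0.3175×120.3×11.1 − 2×155×0.5635 = 249.3 psf.
P_a = ½ × 249.3 × (H − z_c) = 0.5×249.3×6.527 = 813.5 lb/ft.

814 lb/ft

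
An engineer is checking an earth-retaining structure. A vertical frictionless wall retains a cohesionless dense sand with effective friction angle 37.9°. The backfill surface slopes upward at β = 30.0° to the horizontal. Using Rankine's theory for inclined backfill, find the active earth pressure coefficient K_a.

K_a = cos β · (cos β − √(cos²β − cos²φ)) / (cos β + √(cos²β − cos²φ)).
cos β = 0.8660, cos φ = 0.7891, √(cos²β − cos²φ) = 0.3569.
K_a = 0.8660 × (0.8660 − 0.3569)/(0.8660 + 0.3569) = 0.3606.

0.361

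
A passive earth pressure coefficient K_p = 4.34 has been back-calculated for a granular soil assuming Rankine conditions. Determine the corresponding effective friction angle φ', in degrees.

38.7°

K_p = (1+sin φ)/(1−sin φ) ⇒ sin φ = (K_p − 1)/(K_p + 1) = 0.6255.
φ = arcsin(0.6255) = 38.72°.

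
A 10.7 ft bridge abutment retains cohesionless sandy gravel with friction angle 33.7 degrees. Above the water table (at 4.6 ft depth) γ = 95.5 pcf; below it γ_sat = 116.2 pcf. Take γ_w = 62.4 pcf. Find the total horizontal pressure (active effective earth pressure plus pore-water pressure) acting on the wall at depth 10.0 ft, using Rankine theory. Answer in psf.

546 psf

K_a = (1 − sin φ)/(1 + sin φ) = 0.2863.
γ' = 116.2 − 62.4 = 53.80 pcf.
Effective vertical stress at 10.0 ft: σ'_v = 95.5×4.6 + 53.80×5.40 = 729.8 psf.
σ'_h = K_a σ'_v = 0.2863 × 729.8 = 208.9 psf; u = γ_w × 5.40 = 337.0 psf.
Total σ_h = 208.9 + 337.0 = 545.9 psf.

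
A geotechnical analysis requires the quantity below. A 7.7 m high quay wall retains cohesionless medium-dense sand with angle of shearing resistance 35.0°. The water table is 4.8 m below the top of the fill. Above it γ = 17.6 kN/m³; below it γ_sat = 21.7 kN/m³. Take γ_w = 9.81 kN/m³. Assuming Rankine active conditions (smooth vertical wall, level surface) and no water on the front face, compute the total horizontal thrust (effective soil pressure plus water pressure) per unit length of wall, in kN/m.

176 kN/m

K_a = tan²(45° − φ/2) = 0.2710.
γ' = 21.7 − 9.81 = 11.89 kN/m³. Depth below WT = 2.9 m.
σ'_h at WT = K_a γ d_w = 22.89 kPa; at base = 22.89 + K_a γ' × 2.9 = 32.24 kPa.
P₁ (0–4.8 m) = ½×22.89×4.8 = 54.94. P₂ (4.8–7.7 m) = ½(22.89+32.24)×2.9 = 79.94.
P_w = ½ γ_w h₂² = 0.5×9.81×2.9² = 41.25. Total = 54.94+79.94+41.25 = 176.1 kN/m.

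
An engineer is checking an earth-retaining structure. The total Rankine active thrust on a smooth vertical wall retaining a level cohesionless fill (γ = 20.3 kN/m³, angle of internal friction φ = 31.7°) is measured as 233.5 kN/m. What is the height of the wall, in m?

8.60 m

K_a = 0.3111. P_a = ½ K_a γ H² ⇒ H = √(2P_a/(K_a γ)).
H = √(2×233.5/(0.3111×20.3)) = 8.600 m.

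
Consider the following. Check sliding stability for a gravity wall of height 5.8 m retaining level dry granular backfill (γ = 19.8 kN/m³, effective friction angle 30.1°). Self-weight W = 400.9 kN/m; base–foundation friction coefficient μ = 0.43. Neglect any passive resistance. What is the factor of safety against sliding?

K_a = tan²(45° − 30.1°/2) = 0.3320.
P_a = ½K_aγH² = 0.5×0.3320×19.8×5.8² = 110.6 kN/m, acting at H/3 = 1.933 m above the base.
FS_sliding = μW / P_a = 0.43×400.9 / 110.6 = 1.559.

1.56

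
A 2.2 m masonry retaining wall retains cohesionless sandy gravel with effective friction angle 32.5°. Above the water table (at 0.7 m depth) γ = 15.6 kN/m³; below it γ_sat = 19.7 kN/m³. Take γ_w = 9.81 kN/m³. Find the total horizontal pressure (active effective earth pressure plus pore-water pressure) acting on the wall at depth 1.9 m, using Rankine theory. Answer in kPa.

18.6 kPa

K_a = (1 − sin φ)/(1 + sin φ) = 0.3010.
γ' = 19.7 − 9.81 = 9.890 kN/m³.
Effective vertical stress at 1.9 m: σ'_v = 15.6×0.7 + 9.890×1.20 = 22.79 kPa.
σ'_h = K_a σ'_v = 0.3010 × 22.79 = 6.859 kPa; u = γ_w × 1.20 = 11.77 kPa.
Total σ_h = 6.859 + 11.77 = 18.63 kPa.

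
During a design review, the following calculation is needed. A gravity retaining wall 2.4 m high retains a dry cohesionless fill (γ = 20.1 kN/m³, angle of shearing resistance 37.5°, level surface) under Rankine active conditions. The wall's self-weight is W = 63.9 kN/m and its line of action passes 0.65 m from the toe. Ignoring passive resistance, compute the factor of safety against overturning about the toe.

3.69

K_a = tan²(45° − 37.5°/2) = 0.2432.
P_a = ½K_aγH² = 0.5×0.2432×20.1×2.4² = 14.08 kN/m, acting at H/3 = 0.8000 m above the base.
Overturning moment M_o = P_a × H/3 = 14.08 × 0.8000 = 11.26.
Resisting moment M_r = W × 0.65 = 63.9 × 0.65 = 41.54.
FS_overturning = M_r/M_o = 41.54/11.26 = 3.688.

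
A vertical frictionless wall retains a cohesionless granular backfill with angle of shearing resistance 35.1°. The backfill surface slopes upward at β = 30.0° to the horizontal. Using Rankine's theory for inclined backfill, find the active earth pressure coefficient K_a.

K_a = cos β · (cos β − √(cos²β − cos²φ)) / (cos β + √(cos²β − cos²φ)).
cos β = 0.8660, cos φ = 0.8181, √(cos²β − cos²φ) = 0.2840.
K_a = 0.8660 × (0.8660 − 0.2840)/(0.8660 + 0.2840) = 0.4383.

0.438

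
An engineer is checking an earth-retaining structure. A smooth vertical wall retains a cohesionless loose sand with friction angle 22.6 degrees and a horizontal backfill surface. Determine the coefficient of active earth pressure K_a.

K_a = tan²(45° − φ/2) = tan²(33.70°) = 0.4448.

0.445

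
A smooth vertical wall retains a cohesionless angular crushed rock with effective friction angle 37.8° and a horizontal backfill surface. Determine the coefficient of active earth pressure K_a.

0.240

K_a = (1 − sin φ)/(1 + sin φ) = (1 − sin 37.8°)/(1 + sin 37.8°) = 0.2400.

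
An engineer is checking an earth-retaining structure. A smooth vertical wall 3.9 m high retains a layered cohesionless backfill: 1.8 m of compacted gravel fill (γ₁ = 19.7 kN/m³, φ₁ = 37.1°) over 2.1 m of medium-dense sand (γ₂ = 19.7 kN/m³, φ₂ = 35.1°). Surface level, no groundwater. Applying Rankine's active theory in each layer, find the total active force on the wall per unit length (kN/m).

K_a1 = tan²(45°−37.1°/2) = 0.2475; K_a2 = tan²(45°−35.1°/2) = 0.2698.
Layer 1: σ at base = K_a1 γ₁ h₁ = 8.776 kPa; P₁ = ½×8.776×1.8 = 7.899.
Layer 2: σ_v at top = γ₁h₁ = 35.46; σ_h top = K_a2×35.46 = 9.568; σ_h base = K_a2×(35.46+19.7×2.1) = 20.73.
P₂ = ½(9.568+20.73)×2.1 = 31.82. Total P_a = 7.899+31.82 = 39.71 kN/m.

39.7 kN/m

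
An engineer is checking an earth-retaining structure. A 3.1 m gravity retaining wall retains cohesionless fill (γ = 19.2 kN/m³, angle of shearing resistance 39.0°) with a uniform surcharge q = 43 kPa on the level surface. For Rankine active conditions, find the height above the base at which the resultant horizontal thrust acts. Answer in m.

1.34 m

K_a = 0.2275.
Triangular part P₁ = ½K_aγH² = 20.99 at H/3 = 1.033 m; rectangular part P₂ = K_a q H = 30.33 at H/2 = 1.550 m.
ȳ = (P₁·1.033 + P₂·1.550)/(P₁+P₂) = 1.339 m.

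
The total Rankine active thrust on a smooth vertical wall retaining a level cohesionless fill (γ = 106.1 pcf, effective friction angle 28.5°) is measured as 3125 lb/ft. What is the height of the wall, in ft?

K_a = 0.3540. P_a = ½ K_a γ H² ⇒ H = √(2P_a/(K_a γ)).
H = √(2×3125/(0.3540×106.1)) = 12.90 ft.

12.9 ft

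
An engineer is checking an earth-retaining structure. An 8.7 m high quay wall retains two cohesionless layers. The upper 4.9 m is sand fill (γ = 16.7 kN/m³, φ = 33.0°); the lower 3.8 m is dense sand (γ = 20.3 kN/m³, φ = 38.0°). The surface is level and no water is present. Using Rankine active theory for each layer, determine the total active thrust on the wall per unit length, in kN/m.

K_a1 = tan²(45°−33.0°/2) = 0.2948; K_a2 = tan²(45°−38.0°/2) = 0.2379.
Layer 1: σ at base = K_a1 γ₁ h₁ = 24.12 kPa; P₁ = ½×24.12×4.9 = 59.10.
Layer 2: σ_v at top = γ₁h₁ = 81.83; σ_h top = K_a2×81.83 = 19.47; σ_h base = K_a2×(81.83+20.3×3.8) = 37.82.
P₂ = ½(19.47+37.82)×3.8 = 108.8. Total P_a = 59.10+108.8 = 167.9 kN/m.

168 kN/m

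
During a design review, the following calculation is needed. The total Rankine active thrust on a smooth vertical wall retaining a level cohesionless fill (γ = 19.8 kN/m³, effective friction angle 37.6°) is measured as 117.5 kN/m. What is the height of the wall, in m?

K_a = 0.2421. P_a = ½ K_a γ H² ⇒ H = √(2P_a/(K_a γ)).
H = √(2×117.5/(0.2421×19.8)) = 7.001 m.

7.00 m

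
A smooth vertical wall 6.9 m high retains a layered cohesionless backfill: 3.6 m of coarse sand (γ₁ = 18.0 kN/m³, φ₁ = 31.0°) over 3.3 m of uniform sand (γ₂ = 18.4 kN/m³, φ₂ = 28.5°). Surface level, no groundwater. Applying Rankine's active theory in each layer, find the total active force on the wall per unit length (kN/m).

K_a1 = tan²(45°−31.0°/2) = 0.3201; K_a2 = tan²(45°−28.5°/2) = 0.3540.
Layer 1: σ at base = K_a1 γ₁ h₁ = 20.74 kPa; P₁ = ½×20.74×3.6 = 37.34.
Layer 2: σ_v at top = γ₁h₁ = 64.80; σ_h top = K_a2×64.80 = 22.94; σ_h base = K_a2×(64.80+18.4×3.3) = 44.43.
P₂ = ½(22.94+44.43)×3.3 = 111.2. Total P_a = 37.34+111.2 = 148.5 kN/m.

148 kN/m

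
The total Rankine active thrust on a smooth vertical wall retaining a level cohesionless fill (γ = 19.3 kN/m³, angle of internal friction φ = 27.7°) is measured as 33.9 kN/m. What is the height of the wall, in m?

3.10 m

K_a = 0.3653. P_a = ½ K_a γ H² ⇒ H = √(2P_a/(K_a γ)).
H = √(2×33.9/(0.3653×19.3)) = 3.101 m.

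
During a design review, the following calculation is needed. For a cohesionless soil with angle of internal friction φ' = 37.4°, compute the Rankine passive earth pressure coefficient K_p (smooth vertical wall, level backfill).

4.09

K_p = (1 + sin φ)/(1 − sin φ) = tan²(45° + 37.4°/2) = 4.094.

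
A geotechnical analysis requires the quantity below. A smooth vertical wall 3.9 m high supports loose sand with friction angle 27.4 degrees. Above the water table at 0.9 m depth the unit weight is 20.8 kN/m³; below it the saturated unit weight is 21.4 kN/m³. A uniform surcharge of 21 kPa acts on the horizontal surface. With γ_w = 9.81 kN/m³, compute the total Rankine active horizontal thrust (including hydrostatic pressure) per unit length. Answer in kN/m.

K_a = tan²(45° − φ/2) = 0.3697.
γ' = 21.4 − 9.81 = 11.59 kN/m³. h₂ = H − d_w = 3.0 m.
σ'_h: at surface K_a·q = 7.763; at WT K_a(q+γd_w) = 14.68; at base K_a(q+γd_w+γ'h₂) = 27.54 kPa.
P₁ = ½(7.763+14.68)×0.9 = 10.10; P₂ = ½(14.68+27.54)×3.0 = 63.33; P_w = ½γ_w h₂² = 44.14.
Total = 10.10+63.33+44.14 = 117.6 kN/m.

118 kN/m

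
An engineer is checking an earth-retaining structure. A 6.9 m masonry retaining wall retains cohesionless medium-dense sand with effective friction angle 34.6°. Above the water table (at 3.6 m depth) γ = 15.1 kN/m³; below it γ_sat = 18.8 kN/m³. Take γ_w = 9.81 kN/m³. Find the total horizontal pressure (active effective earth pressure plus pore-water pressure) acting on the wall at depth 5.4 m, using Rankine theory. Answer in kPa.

K_a = (1 − sin φ)/(1 + sin φ) = 0.2756.
γ' = 18.8 − 9.81 = 8.990 kN/m³.
Effective vertical stress at 5.4 m: σ'_v = 15.1×3.6 + 8.990×1.80 = 70.54 kPa.
σ'_h = K_a σ'_v = 0.2756 × 70.54 = 19.44 kPa; u = γ_w × 1.80 = 17.66 kPa.
Total σ_h = 19.44 + 17.66 = 37.10 kPa.

37.1 kPa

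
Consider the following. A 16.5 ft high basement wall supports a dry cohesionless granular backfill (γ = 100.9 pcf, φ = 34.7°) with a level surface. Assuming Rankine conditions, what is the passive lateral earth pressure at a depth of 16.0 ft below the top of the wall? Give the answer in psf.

K_p = (1 + sin φ)/(1 − sin φ) = 3.643.
σ_h = K_p γ z = 3.643 × 100.9 × 16.0 = 5882 psf.

5880 psf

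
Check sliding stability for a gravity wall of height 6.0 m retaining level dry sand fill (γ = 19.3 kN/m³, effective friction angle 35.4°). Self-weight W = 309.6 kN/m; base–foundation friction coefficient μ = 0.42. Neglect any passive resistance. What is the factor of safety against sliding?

K_a = tan²(45° − 35.4°/2) = 0.2664.
P_a = ½K_aγH² = 0.5×0.2664×19.3×6.0² = 92.55 kN/m, acting at H/3 = 2.000 m above the base.
FS_sliding = μW / P_a = 0.42×309.6 / 92.55 = 1.405.

1.41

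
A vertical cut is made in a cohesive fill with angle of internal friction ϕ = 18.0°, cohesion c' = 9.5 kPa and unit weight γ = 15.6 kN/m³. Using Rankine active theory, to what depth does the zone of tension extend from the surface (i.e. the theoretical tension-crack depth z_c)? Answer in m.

K_a = tan²(45° − 18.0°/2) = 0.5279; √K_a = 0.7265.
The active pressure is zero where K_a γ z = 2c√K_a, so z_c = 2c/(γ√K_a) = 2×9.5/(15.6×0.7265) = 1.676 m.

1.68 m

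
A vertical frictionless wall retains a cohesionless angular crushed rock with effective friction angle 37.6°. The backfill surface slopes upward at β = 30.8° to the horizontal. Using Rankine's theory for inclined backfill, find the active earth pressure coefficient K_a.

0.380

K_a = cos β · (cos β − √(cos²β − cos²φ)) / (cos β + √(cos²β − cos²φ)).
cos β = 0.8590, cos φ = 0.7923, √(cos²β − cos²φ) = 0.3318.
K_a = 0.8590 × (0.8590 − 0.3318)/(0.8590 + 0.3318) = 0.3803.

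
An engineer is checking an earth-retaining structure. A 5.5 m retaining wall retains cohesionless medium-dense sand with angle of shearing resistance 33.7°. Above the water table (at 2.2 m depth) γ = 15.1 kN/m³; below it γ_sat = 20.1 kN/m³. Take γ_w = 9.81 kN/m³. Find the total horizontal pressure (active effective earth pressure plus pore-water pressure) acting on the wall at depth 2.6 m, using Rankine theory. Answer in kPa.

14.6 kPa

K_a = (1 − sin φ)/(1 + sin φ) = 0.2863.
γ' = 20.1 − 9.81 = 10.29 kN/m³.
Effective vertical stress at 2.6 m: σ'_v = 15.1×2.2 + 10.29×0.400 = 37.34 kPa.
σ'_h = K_a σ'_v = 0.2863 × 37.34 = 10.69 kPa; u = γ_w × 0.400 = 3.924 kPa.
Total σ_h = 10.69 + 3.924 = 14.61 kPa.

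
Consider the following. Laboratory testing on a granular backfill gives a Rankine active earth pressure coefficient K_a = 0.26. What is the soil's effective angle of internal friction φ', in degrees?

36.0°

K_a = tan²(45° − φ/2) ⇒ 45° − φ/2 = arctan(√0.26) = 27.02°.
φ = 2(45° − 27.02°) = 35.97°.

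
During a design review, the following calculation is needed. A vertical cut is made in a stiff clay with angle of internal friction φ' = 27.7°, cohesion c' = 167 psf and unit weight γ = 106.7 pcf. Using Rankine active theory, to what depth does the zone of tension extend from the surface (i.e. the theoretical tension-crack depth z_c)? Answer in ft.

K_a = tan²(45° − 27.7°/2) = 0.3653; √K_a = 0.6044.
The active pressure is zero where K_a γ z = 2c√K_a, so z_c = 2c/(γ√K_a) = 2×167/(106.7×0.6044) = 5.179 ft.

5.18 ft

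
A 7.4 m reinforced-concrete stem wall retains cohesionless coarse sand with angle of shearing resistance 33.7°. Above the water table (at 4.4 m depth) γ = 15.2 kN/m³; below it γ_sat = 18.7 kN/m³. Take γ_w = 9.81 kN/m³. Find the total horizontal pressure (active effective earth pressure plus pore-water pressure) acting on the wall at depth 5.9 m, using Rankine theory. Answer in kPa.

37.7 kPa

K_a = (1 − sin φ)/(1 + sin φ) = 0.2863.
γ' = 18.7 − 9.81 = 8.890 kN/m³.
Effective vertical stress at 5.9 m: σ'_v = 15.2×4.4 + 8.890×1.50 = 80.21 kPa.
σ'_h = K_a σ'_v = 0.2863 × 80.21 = 22.97 kPa; u = γ_w × 1.50 = 14.71 kPa.
Total σ_h = 22.97 + 14.71 = 37.68 kPa.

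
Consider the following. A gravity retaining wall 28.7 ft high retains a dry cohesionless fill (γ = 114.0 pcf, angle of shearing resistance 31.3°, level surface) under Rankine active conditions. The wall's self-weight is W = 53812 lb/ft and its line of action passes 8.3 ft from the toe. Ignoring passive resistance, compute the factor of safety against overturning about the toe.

K_a = tan²(45° − 31.3°/2) = 0.3162.
P_a = ½K_aγH² = 0.5×0.3162×114.0×28.7² = 14850 lb/ft, acting at H/3 = 9.567 ft above the base.
Overturning moment M_o = P_a × H/3 = 14850 × 9.567 = 142000.
Resisting moment M_r = W × 8.3 = 53812 × 8.3 = 446600.
FS_overturning = M_r/M_o = 446600/142000 = 3.145.

3.14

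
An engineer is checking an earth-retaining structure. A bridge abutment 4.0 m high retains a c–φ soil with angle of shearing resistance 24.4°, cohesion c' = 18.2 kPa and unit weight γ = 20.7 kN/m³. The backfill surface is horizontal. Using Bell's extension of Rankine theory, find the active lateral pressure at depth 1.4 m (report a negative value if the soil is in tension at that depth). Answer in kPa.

K_a = (1 − sin φ)/(1 + sin φ) = 0.4153.
σ_a = K_a γ z − 2c√K_a = 0.4153×20.7×1.4 − 2×18.2×0.6445 = -11.42 kPa.

-11.4 kPa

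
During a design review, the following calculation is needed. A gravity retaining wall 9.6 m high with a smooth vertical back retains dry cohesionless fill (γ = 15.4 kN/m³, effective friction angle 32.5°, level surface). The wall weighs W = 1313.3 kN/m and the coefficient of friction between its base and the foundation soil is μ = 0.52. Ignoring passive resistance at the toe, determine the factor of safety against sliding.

K_a = tan²(45° − 32.5°/2) = 0.3010.
P_a = ½K_aγH² = 0.5×0.3010×15.4×9.6² = 213.6 kN/m, acting at H/3 = 3.200 m above the base.
FS_sliding = μW / P_a = 0.52×1313.3 / 213.6 = 3.197.

3.20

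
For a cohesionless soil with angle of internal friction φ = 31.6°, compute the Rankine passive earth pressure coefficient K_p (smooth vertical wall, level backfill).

3.20

K_p = (1 + sin φ)/(1 − sin φ) = tan²(45° + 31.6°/2) = 3.202.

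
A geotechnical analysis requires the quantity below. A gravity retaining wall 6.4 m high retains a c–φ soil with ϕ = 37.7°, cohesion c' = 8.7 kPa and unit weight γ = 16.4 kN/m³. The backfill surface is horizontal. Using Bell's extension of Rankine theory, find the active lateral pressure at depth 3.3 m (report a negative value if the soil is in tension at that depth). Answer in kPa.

K_a = (1 − sin φ)/(1 + sin φ) = 0.2411.
σ_a = K_a γ z − 2c√K_a = 0.2411×16.4×3.3 − 2×8.7×0.4910 = 4.503 kPa.

4.50 kPa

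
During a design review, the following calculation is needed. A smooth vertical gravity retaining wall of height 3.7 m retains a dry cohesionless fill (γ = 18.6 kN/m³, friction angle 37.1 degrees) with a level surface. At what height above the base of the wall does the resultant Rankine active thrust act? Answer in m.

K_a = 0.2475.
The pressure distribution is triangular, so the resultant acts at H/3 above the base = 3.7/3 = 1.233 m.

1.23 m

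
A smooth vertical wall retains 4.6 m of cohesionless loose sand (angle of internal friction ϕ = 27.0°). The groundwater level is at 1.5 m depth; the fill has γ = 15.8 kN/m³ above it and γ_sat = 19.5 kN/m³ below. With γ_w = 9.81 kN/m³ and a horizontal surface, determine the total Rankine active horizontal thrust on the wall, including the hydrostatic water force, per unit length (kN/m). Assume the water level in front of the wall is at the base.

98.9 kN/m

K_a = tan²(45° − φ/2) = 0.3755.
γ' = 19.5 − 9.81 = 9.690 kN/m³. Depth below WT = 3.1 m.
σ'_h at WT = K_a γ d_w = 8.900 kPa; at base = 8.900 + K_a γ' × 3.1 = 20.18 kPa.
P₁ (0–1.5 m) = ½×8.900×1.5 = 6.675. P₂ (1.5–4.6 m) = ½(8.900+20.18)×3.1 = 45.07.
P_w = ½ γ_w h₂² = 0.5×9.81×3.1² = 47.14. Total = 6.675+45.07+47.14 = 98.89 kN/m.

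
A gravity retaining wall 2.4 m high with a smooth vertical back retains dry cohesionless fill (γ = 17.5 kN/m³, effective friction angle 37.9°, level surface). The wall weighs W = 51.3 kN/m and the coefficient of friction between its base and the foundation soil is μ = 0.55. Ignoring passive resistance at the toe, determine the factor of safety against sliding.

2.34

K_a = tan²(45° − 37.9°/2) = 0.2389.
P_a = ½K_aγH² = 0.5×0.2389×17.5×2.4² = 12.04 kN/m, acting at H/3 = 0.8000 m above the base.
FS_sliding = μW / P_a = 0.55×51.3 / 12.04 = 2.343.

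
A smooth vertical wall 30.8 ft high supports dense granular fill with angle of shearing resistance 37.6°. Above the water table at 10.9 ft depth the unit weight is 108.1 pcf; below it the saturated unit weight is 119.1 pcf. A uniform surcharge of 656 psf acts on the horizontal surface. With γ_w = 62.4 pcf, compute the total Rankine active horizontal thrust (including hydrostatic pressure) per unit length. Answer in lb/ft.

27200 lb/ft

K_a = tan²(45° − φ/2) = 0.2421.
γ' = 119.1 − 62.4 = 56.70 pcf. h₂ = H − d_w = 19.9 ft.
σ'_h: at surface K_a·q = 158.8; at WT K_a(q+γd_w) = 444.1; at base K_a(q+γd_w+γ'h₂) = 717.3 psf.
P₁ = ½(158.8+444.1)×10.9 = 3286; P₂ = ½(444.1+717.3)×19.9 = 11560; P_w = ½γ_w h₂² = 12360.
Total = 3286+11560+12360 = 27200 lb/ft.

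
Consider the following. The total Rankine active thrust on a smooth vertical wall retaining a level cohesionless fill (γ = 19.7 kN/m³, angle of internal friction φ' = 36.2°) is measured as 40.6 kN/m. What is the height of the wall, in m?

K_a = 0.2574. P_a = ½ K_a γ H² ⇒ H = √(2P_a/(K_a γ)).
H = √(2×40.6/(0.2574×19.7)) = 4.002 m.

4.00 m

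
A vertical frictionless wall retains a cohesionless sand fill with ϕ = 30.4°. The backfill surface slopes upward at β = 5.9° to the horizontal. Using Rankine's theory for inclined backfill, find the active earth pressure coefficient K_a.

K_a = cos β · (cos β − √(cos²β − cos²φ)) / (cos β + √(cos²β − cos²φ)).
cos β = 0.9947, cos φ = 0.8625, √(cos²β − cos²φ) = 0.4955.
K_a = 0.9947 × (0.9947 − 0.4955)/(0.9947 + 0.4955) = 0.3332.

0.333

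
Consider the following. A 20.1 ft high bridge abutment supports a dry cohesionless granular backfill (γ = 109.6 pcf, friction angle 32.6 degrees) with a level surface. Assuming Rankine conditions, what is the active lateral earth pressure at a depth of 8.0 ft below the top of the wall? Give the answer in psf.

263 psf

K_a = (1 − sin φ)/(1 + sin φ) = 0.2997.
σ_h = K_a γ z = 0.2997 × 109.6 × 8.0 = 262.8 psf.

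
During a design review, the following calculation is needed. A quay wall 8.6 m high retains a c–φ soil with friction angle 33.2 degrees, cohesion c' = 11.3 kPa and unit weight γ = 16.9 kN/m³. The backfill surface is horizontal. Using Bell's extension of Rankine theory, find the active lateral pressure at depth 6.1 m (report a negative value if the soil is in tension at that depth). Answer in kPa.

K_a = (1 − sin φ)/(1 + sin φ) = 0.2924.
σ_a = K_a γ z − 2c√K_a = 0.2924×16.9×6.1 − 2×11.3×0.5407 = 17.92 kPa.

17.9 kPa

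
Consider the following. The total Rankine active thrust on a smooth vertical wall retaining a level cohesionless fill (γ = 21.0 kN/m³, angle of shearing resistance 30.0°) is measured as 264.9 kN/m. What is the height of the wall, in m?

8.70 m

K_a = 0.3333. P_a = ½ K_a γ H² ⇒ H = √(2P_a/(K_a γ)).
H = √(2×264.9/(0.3333×21.0)) = 8.700 m.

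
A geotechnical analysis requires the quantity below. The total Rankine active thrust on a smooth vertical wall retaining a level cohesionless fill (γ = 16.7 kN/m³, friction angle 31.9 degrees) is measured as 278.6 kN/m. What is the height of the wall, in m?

K_a = 0.3085. P_a = ½ K_a γ H² ⇒ H = √(2P_a/(K_a γ)).
H = √(2×278.6/(0.3085×16.7)) = 10.40 m.

10.4 m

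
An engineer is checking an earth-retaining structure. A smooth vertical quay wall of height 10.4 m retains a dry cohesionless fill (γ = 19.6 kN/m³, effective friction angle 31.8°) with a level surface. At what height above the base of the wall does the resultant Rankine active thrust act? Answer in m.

K_a = 0.3098.
The pressure distribution is triangular, so the resultant acts at H/3 above the base = 10.4/3 = 3.467 m.

3.47 m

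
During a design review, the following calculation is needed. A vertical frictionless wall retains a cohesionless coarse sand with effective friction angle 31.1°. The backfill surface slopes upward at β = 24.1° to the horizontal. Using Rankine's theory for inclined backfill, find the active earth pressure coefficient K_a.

0.443

K_a = cos β · (cos β − √(cos²β − cos²φ)) / (cos β + √(cos²β − cos²φ)).
cos β = 0.9128, cos φ = 0.8563, √(cos²β − cos²φ) = 0.3163.
K_a = 0.9128 × (0.9128 − 0.3163)/(0.9128 + 0.3163) = 0.4430.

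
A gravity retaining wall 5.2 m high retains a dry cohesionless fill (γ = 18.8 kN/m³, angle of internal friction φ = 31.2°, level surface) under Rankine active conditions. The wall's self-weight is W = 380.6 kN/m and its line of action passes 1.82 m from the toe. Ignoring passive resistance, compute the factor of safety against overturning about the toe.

K_a = tan²(45° − 31.2°/2) = 0.3175.
P_a = ½K_aγH² = 0.5×0.3175×18.8×5.2² = 80.70 kN/m, acting at H/3 = 1.733 m above the base.
Overturning moment M_o = P_a × H/3 = 80.70 × 1.733 = 139.9.
Resisting moment M_r = W × 1.82 = 380.6 × 1.82 = 692.7.
FS_overturning = M_r/M_o = 692.7/139.9 = 4.952.

4.95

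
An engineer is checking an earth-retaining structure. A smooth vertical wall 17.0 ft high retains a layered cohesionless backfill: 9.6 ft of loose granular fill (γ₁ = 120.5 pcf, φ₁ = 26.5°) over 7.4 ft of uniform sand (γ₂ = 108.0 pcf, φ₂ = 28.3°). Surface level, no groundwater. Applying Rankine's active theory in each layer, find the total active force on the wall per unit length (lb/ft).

K_a1 = tan²(45°−26.5°/2) = 0.3829; K_a2 = tan²(45°−28.3°/2) = 0.3568.
Layer 1: σ at base = K_a1 γ₁ h₁ = 443.0 psf; P₁ = ½×443.0×9.6 = 2126.
Layer 2: σ_v at top = γ₁h₁ = 1157; σ_h top = K_a2×1157 = 412.7; σ_h base = K_a2×(1157+108.0×7.4) = 697.8.
P₂ = ½(412.7+697.8)×7.4 = 4109. Total P_a = 2126+4109 = 6235 lb/ft.

6240 lb/ft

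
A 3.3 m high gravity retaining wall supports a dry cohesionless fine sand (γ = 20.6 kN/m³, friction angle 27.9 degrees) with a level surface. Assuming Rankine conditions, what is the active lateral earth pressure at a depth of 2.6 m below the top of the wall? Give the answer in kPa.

19.4 kPa

K_a = (1 − sin φ)/(1 + sin φ) = 0.3625.
σ_h = K_a γ z = 0.3625 × 20.6 × 2.6 = 19.41 kPa.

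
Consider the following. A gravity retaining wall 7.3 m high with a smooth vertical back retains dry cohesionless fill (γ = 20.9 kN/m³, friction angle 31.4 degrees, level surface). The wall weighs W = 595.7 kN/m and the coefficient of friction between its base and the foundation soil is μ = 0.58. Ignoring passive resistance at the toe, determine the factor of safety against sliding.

K_a = tan²(45° − 31.4°/2) = 0.3149.
P_a = ½K_aγH² = 0.5×0.3149×20.9×7.3² = 175.4 kN/m, acting at H/3 = 2.433 m above the base.
FS_sliding = μW / P_a = 0.58×595.7 / 175.4 = 1.970.

1.97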